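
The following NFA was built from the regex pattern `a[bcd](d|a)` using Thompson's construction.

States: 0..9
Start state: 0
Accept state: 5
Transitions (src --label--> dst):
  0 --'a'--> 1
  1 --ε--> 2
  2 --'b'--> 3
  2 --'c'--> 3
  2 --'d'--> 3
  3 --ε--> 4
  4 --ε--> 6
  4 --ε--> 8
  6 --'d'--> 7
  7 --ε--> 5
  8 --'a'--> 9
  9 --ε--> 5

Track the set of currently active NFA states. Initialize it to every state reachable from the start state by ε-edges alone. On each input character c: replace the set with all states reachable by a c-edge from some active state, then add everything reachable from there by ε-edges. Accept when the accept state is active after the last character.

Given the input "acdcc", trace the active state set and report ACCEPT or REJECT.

start: ε-closure({0}) = {0}
'a' @ 1: {1,2}
'c' @ 2: {3,4,6,8}
'd' @ 3: {5,7}  (accept∈set)
'c' @ 4: {}  — no active states
rest 'c' ignored (set empty)
final: {}; accept 5 not in set

Answer: REJECT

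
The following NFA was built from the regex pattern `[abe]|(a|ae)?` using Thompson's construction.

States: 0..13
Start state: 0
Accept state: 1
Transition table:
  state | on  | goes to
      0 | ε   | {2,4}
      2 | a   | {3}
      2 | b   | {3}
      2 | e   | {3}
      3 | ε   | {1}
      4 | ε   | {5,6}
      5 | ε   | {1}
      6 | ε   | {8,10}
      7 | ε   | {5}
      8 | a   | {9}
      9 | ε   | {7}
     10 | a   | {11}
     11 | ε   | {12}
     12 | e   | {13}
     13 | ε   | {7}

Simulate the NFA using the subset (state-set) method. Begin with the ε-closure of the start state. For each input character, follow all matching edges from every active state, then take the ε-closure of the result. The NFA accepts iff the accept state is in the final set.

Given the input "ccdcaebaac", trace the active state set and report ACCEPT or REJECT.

Answer: REJECT

Steps:
start: ε-closure({0}) = {0,1,2,4,5,6,8,10}
'c' @ 1: {}  — no active states
rest 'cdcaebaac' ignored (set empty)
end set {} — state 1 not in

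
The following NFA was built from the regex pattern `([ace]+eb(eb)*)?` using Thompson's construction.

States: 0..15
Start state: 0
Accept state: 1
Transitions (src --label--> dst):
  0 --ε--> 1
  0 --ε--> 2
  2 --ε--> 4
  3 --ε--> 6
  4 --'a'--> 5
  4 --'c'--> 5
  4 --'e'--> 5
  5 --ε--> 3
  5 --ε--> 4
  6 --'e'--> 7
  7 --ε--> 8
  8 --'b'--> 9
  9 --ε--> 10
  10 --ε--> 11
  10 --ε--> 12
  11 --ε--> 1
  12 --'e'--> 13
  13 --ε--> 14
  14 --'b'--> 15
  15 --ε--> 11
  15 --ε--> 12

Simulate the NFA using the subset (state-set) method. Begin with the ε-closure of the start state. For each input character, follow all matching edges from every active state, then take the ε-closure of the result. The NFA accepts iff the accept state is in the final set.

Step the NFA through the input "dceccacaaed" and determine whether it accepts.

Answer: REJECT

Trace:
start: ε-closure({0}) = {0,1,2,4}
'd' @ 1: {}  — no active states
rest 'ceccacaaed' ignored (set empty)
after full input: {}  (accept=1 not in)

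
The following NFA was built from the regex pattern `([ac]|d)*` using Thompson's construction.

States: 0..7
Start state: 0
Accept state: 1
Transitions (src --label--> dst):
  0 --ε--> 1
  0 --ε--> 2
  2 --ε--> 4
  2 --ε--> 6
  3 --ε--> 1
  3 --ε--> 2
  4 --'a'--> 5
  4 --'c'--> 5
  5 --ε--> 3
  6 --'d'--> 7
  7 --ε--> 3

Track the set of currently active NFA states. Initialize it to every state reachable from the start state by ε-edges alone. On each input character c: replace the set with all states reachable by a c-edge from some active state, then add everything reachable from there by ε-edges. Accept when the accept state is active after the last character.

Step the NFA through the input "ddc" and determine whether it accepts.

Answer: ACCEPT

Trace:
S₀ = ε-closure({0}) = {0,1,2,4,6}
'd' @ 1: {1,2,3,4,6,7}  [accepting]
'd' @ 2: {1,2,3,4,6,7}  [accepting]
'c' @ 3: {1,2,3,4,5,6}  [accepting]
final: {1,2,3,4,5,6}; accept 1 in set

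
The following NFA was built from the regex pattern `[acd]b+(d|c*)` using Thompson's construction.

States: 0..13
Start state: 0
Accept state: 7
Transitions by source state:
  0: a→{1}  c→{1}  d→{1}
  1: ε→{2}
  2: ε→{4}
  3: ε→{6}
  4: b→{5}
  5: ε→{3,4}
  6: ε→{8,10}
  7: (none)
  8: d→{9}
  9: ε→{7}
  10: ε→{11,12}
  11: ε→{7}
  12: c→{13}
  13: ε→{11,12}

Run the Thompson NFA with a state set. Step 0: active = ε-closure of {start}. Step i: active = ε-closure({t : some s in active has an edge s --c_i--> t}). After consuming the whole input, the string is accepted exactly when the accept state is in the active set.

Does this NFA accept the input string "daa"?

Answer: REJECT

Trace:
initial (ε-close {0}): {0}
'd' @ 1: {1,2,4}
'a' @ 2: {}  — dead — no transitions
rest 'a' ignored (set empty)
end set {} — state 7 not in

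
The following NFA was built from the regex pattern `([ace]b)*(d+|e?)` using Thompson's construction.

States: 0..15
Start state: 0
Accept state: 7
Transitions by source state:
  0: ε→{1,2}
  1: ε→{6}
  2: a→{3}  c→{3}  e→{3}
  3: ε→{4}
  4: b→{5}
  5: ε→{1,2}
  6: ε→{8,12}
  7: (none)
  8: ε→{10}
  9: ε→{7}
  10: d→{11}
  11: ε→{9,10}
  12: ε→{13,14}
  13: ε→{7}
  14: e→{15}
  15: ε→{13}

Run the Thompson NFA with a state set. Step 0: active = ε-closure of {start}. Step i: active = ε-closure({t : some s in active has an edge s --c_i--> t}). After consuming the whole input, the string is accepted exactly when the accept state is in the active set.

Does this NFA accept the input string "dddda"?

S₀ = ε-closure({0}) = {0,1,2,6,7,8,10,12,13,14}
'd' @ 1: {7,9,10,11}  ✓accept
'd' @ 2: {7,9,10,11}  ✓accept
'd' @ 3: {7,9,10,11}  ✓accept
'd' @ 4: {7,9,10,11}  ✓accept
'a' @ 5: {}  — no active states
end set {} — state 7 not in

Answer: REJECT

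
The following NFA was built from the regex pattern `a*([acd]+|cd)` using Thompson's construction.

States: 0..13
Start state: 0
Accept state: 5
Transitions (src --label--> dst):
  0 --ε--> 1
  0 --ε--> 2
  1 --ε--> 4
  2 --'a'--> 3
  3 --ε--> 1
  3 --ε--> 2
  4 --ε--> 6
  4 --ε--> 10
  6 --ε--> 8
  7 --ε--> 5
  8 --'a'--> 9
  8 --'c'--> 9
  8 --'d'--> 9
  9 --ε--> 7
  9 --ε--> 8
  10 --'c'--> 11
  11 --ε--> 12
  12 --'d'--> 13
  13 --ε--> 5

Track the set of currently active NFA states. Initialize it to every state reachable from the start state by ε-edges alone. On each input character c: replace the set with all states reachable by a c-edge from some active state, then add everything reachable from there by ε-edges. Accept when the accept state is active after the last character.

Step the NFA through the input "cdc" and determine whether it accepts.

Answer: ACCEPT

Steps:
S₀ = ε-closure({0}) = {0,1,2,4,6,8,10}
'c' @ 1: {5,7,8,9,11,12}  (accept∈set)
'd' @ 2: {5,7,8,9,13}  (accept∈set)
'c' @ 3: {5,7,8,9}  (accept∈set)
final: {5,7,8,9}; accept 5 in set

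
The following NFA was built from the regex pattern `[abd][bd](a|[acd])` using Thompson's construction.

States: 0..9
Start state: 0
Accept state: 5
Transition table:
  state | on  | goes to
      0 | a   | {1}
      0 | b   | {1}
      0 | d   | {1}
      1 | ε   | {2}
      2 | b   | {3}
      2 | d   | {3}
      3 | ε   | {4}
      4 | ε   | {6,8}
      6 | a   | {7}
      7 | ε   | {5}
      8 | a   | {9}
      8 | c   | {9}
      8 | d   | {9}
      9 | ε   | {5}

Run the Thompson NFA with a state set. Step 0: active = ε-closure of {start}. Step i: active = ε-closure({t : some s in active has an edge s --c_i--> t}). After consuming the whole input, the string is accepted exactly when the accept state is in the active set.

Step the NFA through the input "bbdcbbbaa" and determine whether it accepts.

S₀ = ε-closure({0}) = {0}
'b' @ 1: {1,2}
'b' @ 2: {3,4,6,8}
'd' @ 3: {5,9}  (accept∈set)
'c' @ 4: {}  — no active states
rest 'bbbaa' ignored (set empty)
end set {} — state 5 not in

Answer: REJECT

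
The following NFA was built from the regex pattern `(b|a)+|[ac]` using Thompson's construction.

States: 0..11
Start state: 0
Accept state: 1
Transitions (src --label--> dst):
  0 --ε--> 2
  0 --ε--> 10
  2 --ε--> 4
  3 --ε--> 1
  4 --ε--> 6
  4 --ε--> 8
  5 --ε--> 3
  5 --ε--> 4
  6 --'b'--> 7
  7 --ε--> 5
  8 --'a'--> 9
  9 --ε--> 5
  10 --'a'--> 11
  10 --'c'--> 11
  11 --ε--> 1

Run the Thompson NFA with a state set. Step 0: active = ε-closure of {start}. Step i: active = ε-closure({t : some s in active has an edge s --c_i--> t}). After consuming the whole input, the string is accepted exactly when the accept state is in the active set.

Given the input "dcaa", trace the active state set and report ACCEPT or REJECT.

Answer: REJECT

Derivation:
start: ε-closure({0}) = {0,2,4,6,8,10}
'd' @ 1: {}  — dead — no transitions
rest 'caa' ignored (set empty)
final: {}; accept 1 not in set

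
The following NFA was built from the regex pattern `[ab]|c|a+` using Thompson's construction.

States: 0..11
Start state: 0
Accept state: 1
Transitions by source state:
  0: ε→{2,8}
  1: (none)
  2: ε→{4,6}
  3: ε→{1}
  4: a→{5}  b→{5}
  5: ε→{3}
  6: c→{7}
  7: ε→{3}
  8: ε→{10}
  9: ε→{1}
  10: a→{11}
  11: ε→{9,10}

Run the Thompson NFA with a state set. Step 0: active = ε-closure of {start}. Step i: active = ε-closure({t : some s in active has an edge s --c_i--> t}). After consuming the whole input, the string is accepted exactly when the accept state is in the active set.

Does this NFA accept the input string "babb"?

Answer: REJECT

Steps:
start: ε-closure({0}) = {0,2,4,6,8,10}
'b' @ 1: {1,3,5}  ✓accept
'a' @ 2: {}  — no active states
rest 'bb' ignored (set empty)
end set {} — state 1 not in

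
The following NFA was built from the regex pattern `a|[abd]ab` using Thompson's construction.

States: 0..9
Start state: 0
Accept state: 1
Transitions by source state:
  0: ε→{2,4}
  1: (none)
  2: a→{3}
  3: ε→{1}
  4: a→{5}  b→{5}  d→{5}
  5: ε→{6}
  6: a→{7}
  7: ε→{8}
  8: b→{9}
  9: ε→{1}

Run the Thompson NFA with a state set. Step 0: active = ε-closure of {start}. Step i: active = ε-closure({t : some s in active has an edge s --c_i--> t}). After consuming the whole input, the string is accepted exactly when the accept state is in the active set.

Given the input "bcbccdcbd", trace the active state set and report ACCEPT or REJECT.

initial (ε-close {0}): {0,2,4}
'b' @ 1: {5,6}
'c' @ 2: {}  — no active states
rest 'bccdcbd' ignored (set empty)
end set {} — state 1 not in

Answer: REJECT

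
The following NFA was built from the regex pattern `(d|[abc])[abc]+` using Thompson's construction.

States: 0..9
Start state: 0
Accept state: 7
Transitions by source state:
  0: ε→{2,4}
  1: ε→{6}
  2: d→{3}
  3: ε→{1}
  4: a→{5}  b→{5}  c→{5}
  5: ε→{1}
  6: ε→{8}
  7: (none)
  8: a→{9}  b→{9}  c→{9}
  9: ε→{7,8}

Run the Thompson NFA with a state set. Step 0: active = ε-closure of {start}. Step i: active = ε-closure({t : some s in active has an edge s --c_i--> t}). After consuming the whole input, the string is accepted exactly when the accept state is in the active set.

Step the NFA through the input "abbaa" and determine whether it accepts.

start: ε-closure({0}) = {0,2,4}
'a' @ 1: {1,5,6,8}
'b' @ 2: {7,8,9}  ✓accept
'b' @ 3: {7,8,9}  ✓accept
'a' @ 4: {7,8,9}  ✓accept
'a' @ 5: {7,8,9}  ✓accept
final: {7,8,9}; accept 7 in set

Answer: ACCEPT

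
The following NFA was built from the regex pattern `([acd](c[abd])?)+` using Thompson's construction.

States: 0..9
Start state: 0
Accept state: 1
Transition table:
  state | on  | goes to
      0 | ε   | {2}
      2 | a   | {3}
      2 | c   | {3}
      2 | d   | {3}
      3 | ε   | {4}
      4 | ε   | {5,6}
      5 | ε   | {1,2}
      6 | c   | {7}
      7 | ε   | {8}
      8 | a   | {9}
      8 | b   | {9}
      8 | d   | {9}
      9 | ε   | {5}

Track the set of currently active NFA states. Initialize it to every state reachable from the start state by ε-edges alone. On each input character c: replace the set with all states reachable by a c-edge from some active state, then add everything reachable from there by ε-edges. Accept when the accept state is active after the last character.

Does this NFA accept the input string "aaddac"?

start: ε-closure({0}) = {0,2}
'a' @ 1: {1,2,3,4,5,6}  (accept∈set)
'a' @ 2: {1,2,3,4,5,6}  (accept∈set)
'd' @ 3: {1,2,3,4,5,6}  (accept∈set)
'd' @ 4: {1,2,3,4,5,6}  (accept∈set)
'a' @ 5: {1,2,3,4,5,6}  (accept∈set)
'c' @ 6: {1,2,3,4,5,6,7,8}  (accept∈set)
final: {1,2,3,4,5,6,7,8}; accept 1 in set

Answer: ACCEPT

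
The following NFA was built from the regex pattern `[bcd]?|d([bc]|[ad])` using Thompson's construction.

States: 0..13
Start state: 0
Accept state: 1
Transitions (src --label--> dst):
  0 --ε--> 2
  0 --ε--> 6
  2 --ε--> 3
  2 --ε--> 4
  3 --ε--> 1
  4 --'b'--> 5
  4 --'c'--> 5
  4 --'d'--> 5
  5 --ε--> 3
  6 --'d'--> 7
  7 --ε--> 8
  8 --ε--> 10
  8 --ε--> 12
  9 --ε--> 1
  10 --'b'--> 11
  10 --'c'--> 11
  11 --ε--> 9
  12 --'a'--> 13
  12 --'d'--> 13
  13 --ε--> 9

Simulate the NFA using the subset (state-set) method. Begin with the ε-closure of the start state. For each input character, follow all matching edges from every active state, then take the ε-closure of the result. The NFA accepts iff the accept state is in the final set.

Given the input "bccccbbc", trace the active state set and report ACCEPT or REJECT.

S₀ = ε-closure({0}) = {0,1,2,3,4,6}
'b' @ 1: {1,3,5}  (accept∈set)
'c' @ 2: {}  — state set empty
rest 'cccbbc' ignored (set empty)
after full input: {}  (accept=1 not in)

Answer: REJECT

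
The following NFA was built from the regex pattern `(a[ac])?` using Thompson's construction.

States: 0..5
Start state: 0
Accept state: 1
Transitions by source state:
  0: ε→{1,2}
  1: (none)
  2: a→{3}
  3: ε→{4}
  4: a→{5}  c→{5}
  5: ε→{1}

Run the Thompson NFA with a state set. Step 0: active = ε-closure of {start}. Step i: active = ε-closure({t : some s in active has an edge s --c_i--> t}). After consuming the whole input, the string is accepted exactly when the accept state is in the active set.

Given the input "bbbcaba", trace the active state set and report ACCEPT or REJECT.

start: ε-closure({0}) = {0,1,2}
'b' @ 1: {}  — no active states
rest 'bbcaba' ignored (set empty)
after full input: {}  (accept=1 not in)

Answer: REJECT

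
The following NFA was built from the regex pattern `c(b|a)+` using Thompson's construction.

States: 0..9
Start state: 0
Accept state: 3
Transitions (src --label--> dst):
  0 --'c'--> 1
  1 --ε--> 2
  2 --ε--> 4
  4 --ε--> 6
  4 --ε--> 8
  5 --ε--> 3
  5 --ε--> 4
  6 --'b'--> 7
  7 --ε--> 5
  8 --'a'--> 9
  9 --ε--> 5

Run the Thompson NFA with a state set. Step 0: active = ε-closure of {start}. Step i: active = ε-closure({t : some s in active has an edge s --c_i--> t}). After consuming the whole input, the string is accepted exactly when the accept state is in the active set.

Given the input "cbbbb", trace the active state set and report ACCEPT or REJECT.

start: ε-closure({0}) = {0}
'c' @ 1: {1,2,4,6,8}
'b' @ 2: {3,4,5,6,7,8}  (accept∈set)
'b' @ 3: {3,4,5,6,7,8}  (accept∈set)
'b' @ 4: {3,4,5,6,7,8}  (accept∈set)
'b' @ 5: {3,4,5,6,7,8}  (accept∈set)
final: {3,4,5,6,7,8}; accept 3 in set

Answer: ACCEPT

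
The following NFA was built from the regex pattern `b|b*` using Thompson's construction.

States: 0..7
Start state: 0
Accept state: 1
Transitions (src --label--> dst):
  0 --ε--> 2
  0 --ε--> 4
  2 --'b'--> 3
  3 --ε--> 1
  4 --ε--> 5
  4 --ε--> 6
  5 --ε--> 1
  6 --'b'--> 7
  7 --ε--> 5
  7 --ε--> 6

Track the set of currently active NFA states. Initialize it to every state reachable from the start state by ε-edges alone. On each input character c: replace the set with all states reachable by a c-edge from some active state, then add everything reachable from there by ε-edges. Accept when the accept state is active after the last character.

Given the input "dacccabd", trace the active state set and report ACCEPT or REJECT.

Answer: REJECT

Derivation:
initial (ε-close {0}): {0,1,2,4,5,6}
'd' @ 1: {}  — state set empty
rest 'acccabd' ignored (set empty)
final: {}; accept 1 not in set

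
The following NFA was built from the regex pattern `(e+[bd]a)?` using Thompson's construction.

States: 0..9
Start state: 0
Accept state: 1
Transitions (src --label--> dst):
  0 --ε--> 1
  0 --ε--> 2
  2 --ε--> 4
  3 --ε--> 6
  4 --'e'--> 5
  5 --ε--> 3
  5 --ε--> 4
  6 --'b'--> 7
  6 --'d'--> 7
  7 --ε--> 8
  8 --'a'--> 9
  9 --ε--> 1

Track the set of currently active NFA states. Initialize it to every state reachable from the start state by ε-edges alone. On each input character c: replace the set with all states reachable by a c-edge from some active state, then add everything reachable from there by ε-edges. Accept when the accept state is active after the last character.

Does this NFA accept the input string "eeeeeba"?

start: ε-closure({0}) = {0,1,2,4}
'e' @ 1: {3,4,5,6}
'e' @ 2: {3,4,5,6}
'e' @ 3: {3,4,5,6}
'e' @ 4: {3,4,5,6}
'e' @ 5: {3,4,5,6}
'b' @ 6: {7,8}
'a' @ 7: {1,9}  (accept∈set)
end set {1,9} — state 1 in

Answer: ACCEPT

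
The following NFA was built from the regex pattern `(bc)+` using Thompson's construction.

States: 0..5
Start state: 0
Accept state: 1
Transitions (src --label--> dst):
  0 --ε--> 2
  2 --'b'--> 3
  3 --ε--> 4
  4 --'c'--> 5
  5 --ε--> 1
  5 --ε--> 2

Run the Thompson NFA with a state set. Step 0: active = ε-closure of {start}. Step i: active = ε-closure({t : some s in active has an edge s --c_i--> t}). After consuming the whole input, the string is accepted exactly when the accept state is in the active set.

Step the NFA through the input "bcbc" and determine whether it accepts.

initial (ε-close {0}): {0,2}
'b' @ 1: {3,4}
'c' @ 2: {1,2,5}  [accepting]
'b' @ 3: {3,4}
'c' @ 4: {1,2,5}  [accepting]
end set {1,2,5} — state 1 in

Answer: ACCEPT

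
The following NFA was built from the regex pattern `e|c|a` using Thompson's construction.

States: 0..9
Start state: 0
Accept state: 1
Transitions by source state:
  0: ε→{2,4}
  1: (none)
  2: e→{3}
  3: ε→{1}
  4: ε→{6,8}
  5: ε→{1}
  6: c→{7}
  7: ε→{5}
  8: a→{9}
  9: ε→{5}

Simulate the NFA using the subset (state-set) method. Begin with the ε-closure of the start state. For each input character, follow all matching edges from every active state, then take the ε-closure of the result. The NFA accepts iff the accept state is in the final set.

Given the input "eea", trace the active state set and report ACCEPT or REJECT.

S₀ = ε-closure({0}) = {0,2,4,6,8}
'e' @ 1: {1,3}  ✓accept
'e' @ 2: {}  — state set empty
rest 'a' ignored (set empty)
final: {}; accept 1 not in set

Answer: REJECT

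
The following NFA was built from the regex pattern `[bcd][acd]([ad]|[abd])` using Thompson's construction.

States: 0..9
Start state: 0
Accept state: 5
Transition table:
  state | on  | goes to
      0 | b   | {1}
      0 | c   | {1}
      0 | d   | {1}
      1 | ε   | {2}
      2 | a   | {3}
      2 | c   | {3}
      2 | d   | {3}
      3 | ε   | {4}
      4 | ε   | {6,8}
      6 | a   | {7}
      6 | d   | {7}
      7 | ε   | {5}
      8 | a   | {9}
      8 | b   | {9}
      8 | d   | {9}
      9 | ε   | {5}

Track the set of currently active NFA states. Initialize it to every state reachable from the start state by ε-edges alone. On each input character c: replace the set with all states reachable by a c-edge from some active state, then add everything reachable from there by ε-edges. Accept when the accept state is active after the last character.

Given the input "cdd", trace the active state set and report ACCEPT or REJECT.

Answer: ACCEPT

Steps:
S₀ = ε-closure({0}) = {0}
'c' @ 1: {1,2}
'd' @ 2: {3,4,6,8}
'd' @ 3: {5,7,9}  ✓accept
end set {5,7,9} — state 5 in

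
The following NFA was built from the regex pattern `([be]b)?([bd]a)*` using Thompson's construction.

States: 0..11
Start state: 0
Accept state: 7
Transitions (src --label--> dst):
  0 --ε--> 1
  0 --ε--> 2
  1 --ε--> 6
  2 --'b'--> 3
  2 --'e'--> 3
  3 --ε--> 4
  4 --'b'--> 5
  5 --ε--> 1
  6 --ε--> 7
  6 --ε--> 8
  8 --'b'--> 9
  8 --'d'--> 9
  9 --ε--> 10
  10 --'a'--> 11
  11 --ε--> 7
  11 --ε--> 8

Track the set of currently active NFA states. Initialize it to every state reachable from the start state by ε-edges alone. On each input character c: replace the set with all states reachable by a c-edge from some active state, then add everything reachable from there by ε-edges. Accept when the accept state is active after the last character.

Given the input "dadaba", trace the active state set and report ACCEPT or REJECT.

Answer: ACCEPT

Trace:
initial (ε-close {0}): {0,1,2,6,7,8}
'd' @ 1: {9,10}
'a' @ 2: {7,8,11}  ✓accept
'd' @ 3: {9,10}
'a' @ 4: {7,8,11}  ✓accept
'b' @ 5: {9,10}
'a' @ 6: {7,8,11}  ✓accept
end set {7,8,11} — state 7 in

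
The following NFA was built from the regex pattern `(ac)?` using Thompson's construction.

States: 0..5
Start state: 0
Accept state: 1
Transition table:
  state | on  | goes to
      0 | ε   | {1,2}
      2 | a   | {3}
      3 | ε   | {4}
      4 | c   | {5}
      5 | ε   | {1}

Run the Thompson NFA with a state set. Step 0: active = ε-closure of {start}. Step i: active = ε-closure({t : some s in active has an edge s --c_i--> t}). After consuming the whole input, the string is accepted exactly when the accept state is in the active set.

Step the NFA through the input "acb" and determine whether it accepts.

Answer: REJECT

Derivation:
start: ε-closure({0}) = {0,1,2}
'a' @ 1: {3,4}
'c' @ 2: {1,5}  [accepting]
'b' @ 3: {}  — dead — no transitions
final: {}; accept 1 not in set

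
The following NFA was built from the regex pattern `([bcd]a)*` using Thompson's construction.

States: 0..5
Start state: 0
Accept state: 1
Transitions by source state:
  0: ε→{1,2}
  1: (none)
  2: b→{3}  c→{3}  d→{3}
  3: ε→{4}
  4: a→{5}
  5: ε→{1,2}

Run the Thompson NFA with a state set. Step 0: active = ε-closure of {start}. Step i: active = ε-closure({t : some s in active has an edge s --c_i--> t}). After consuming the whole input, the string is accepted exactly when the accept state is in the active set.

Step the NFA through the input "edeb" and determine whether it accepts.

Answer: REJECT

Steps:
initial (ε-close {0}): {0,1,2}
'e' @ 1: {}  — no active states
rest 'deb' ignored (set empty)
end set {} — state 1 not in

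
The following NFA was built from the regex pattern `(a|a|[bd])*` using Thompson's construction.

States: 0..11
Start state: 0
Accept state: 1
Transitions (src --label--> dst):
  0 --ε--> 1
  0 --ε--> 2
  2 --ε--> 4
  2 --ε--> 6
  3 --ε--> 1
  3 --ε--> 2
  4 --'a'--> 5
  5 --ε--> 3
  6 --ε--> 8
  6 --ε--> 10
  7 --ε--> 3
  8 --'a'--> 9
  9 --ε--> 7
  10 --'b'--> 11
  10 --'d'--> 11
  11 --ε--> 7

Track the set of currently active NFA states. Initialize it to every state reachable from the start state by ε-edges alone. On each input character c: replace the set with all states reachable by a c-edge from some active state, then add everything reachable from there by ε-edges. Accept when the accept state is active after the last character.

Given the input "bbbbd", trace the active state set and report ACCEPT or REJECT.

Answer: ACCEPT

Steps:
S₀ = ε-closure({0}) = {0,1,2,4,6,8,10}
'b' @ 1: {1,2,3,4,6,7,8,10,11}  [accepting]
'b' @ 2: {1,2,3,4,6,7,8,10,11}  [accepting]
'b' @ 3: {1,2,3,4,6,7,8,10,11}  [accepting]
'b' @ 4: {1,2,3,4,6,7,8,10,11}  [accepting]
'd' @ 5: {1,2,3,4,6,7,8,10,11}  [accepting]
final: {1,2,3,4,6,7,8,10,11}; accept 1 in set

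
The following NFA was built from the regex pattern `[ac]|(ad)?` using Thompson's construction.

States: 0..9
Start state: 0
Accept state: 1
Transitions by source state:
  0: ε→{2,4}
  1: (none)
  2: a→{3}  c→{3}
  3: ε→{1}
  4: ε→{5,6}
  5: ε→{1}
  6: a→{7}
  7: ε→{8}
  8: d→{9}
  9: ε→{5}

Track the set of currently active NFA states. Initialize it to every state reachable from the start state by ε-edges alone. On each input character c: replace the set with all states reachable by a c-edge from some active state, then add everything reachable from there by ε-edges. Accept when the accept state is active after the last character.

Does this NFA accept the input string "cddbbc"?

initial (ε-close {0}): {0,1,2,4,5,6}
'c' @ 1: {1,3}  (accept∈set)
'd' @ 2: {}  — no active states
rest 'dbbc' ignored (set empty)
after full input: {}  (accept=1 not in)

Answer: REJECT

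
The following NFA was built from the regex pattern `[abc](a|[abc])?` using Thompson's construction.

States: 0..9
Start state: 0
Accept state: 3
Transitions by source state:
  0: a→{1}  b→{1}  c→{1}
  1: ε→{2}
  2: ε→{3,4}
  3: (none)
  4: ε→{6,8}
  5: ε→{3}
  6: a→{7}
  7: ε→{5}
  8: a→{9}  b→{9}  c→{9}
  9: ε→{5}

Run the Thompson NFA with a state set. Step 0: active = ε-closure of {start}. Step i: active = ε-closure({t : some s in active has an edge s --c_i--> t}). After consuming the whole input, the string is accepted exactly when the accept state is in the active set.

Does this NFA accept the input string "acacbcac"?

Answer: REJECT

Trace:
S₀ = ε-closure({0}) = {0}
'a' @ 1: {1,2,3,4,6,8}  ✓accept
'c' @ 2: {3,5,9}  ✓accept
'a' @ 3: {}  — dead — no transitions
rest 'cbcac' ignored (set empty)
final: {}; accept 3 not in set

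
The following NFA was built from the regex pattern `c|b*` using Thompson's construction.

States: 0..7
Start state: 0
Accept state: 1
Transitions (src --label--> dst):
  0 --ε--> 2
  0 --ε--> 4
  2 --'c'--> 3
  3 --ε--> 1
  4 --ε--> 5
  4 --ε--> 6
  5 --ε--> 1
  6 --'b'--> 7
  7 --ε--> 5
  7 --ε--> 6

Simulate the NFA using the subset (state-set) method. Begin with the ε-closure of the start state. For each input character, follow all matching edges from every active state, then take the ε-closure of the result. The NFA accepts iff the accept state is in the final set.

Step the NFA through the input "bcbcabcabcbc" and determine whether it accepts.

start: ε-closure({0}) = {0,1,2,4,5,6}
'b' @ 1: {1,5,6,7}  ✓accept
'c' @ 2: {}  — state set empty
rest 'bcabcabcbc' ignored (set empty)
end set {} — state 1 not in

Answer: REJECT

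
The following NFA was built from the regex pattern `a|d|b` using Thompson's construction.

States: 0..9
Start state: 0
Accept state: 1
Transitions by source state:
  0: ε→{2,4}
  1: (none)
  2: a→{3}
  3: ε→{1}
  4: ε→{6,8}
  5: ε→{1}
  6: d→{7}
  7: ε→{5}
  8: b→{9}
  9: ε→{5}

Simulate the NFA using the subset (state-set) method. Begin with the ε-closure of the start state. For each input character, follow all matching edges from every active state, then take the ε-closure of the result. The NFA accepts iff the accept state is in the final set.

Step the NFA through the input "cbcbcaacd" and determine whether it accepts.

S₀ = ε-closure({0}) = {0,2,4,6,8}
'c' @ 1: {}  — state set empty
rest 'bcbcaacd' ignored (set empty)
after full input: {}  (accept=1 not in)

Answer: REJECT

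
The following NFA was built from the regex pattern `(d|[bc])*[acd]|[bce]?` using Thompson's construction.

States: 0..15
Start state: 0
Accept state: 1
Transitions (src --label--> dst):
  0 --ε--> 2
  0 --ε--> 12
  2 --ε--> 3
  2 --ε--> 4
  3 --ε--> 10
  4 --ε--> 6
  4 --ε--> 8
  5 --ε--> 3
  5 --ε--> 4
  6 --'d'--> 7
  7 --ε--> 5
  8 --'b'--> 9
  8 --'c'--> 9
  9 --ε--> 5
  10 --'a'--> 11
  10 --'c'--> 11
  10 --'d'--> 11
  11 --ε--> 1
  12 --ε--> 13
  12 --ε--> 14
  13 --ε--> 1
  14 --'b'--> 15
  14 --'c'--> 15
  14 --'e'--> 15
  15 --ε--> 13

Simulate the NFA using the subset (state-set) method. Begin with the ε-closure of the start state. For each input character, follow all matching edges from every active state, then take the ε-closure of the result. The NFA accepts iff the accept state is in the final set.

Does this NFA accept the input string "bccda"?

Answer: ACCEPT

Steps:
S₀ = ε-closure({0}) = {0,1,2,3,4,6,8,10,12,13,14}
'b' @ 1: {1,3,4,5,6,8,9,10,13,15}  (accept∈set)
'c' @ 2: {1,3,4,5,6,8,9,10,11}  (accept∈set)
'c' @ 3: {1,3,4,5,6,8,9,10,11}  (accept∈set)
'd' @ 4: {1,3,4,5,6,7,8,10,11}  (accept∈set)
'a' @ 5: {1,11}  (accept∈set)
final: {1,11}; accept 1 in set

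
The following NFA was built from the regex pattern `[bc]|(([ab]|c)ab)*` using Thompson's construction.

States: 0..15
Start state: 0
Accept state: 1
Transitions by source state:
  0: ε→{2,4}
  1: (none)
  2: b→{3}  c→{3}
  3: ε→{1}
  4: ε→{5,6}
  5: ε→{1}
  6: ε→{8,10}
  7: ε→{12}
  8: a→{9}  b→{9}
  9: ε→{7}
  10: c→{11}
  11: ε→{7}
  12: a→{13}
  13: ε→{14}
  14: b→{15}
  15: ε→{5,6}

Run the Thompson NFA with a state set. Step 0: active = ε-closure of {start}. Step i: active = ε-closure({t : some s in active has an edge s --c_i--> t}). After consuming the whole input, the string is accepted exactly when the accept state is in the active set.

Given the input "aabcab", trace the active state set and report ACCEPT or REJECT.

Answer: ACCEPT

Trace:
initial (ε-close {0}): {0,1,2,4,5,6,8,10}
'a' @ 1: {7,9,12}
'a' @ 2: {13,14}
'b' @ 3: {1,5,6,8,10,15}  [accepting]
'c' @ 4: {7,11,12}
'a' @ 5: {13,14}
'b' @ 6: {1,5,6,8,10,15}  [accepting]
after full input: {1,5,6,8,10,15}  (accept=1 in)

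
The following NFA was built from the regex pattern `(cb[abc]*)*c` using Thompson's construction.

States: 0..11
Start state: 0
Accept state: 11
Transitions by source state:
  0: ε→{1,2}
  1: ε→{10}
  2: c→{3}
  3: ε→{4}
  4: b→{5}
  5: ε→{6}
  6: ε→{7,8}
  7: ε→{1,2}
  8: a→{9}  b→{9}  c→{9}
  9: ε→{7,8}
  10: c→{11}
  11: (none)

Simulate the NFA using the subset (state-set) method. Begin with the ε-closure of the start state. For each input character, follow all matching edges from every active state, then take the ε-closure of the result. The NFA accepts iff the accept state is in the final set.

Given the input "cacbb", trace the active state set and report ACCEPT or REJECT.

Answer: REJECT

Trace:
initial (ε-close {0}): {0,1,2,10}
'c' @ 1: {3,4,11}  ✓accept
'a' @ 2: {}  — no active states
rest 'cbb' ignored (set empty)
end set {} — state 11 not in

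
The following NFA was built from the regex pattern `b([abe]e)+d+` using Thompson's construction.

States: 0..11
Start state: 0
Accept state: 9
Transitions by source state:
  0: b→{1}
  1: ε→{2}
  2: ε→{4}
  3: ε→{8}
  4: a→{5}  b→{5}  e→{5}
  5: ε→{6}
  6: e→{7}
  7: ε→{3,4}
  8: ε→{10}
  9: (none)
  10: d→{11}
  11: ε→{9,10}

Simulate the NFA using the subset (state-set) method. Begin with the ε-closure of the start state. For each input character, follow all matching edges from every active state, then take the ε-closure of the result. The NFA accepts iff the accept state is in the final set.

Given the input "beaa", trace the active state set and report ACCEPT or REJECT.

Answer: REJECT

Derivation:
start: ε-closure({0}) = {0}
'b' @ 1: {1,2,4}
'e' @ 2: {5,6}
'a' @ 3: {}  — state set empty
rest 'a' ignored (set empty)
end set {} — state 9 not in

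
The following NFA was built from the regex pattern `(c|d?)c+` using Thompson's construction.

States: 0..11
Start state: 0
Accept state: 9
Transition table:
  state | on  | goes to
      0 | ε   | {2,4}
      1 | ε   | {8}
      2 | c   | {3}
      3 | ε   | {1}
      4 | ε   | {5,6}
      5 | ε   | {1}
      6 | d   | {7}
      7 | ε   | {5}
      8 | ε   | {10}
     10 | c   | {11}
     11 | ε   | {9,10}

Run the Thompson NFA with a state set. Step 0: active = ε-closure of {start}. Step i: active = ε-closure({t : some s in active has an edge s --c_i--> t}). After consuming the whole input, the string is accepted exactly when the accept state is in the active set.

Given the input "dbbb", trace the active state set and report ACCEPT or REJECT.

S₀ = ε-closure({0}) = {0,1,2,4,5,6,8,10}
'd' @ 1: {1,5,7,8,10}
'b' @ 2: {}  — dead — no transitions
rest 'bb' ignored (set empty)
end set {} — state 9 not in

Answer: REJECT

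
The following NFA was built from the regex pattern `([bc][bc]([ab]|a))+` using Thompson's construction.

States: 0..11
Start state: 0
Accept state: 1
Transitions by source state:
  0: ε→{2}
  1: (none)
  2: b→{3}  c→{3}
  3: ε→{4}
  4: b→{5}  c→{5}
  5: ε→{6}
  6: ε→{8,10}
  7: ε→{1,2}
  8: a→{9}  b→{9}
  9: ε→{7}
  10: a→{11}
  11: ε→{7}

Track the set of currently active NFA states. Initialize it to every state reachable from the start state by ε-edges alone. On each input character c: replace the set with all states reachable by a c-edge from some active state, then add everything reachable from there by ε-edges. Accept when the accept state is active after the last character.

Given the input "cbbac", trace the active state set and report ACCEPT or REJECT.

start: ε-closure({0}) = {0,2}
'c' @ 1: {3,4}
'b' @ 2: {5,6,8,10}
'b' @ 3: {1,2,7,9}  [accepting]
'a' @ 4: {}  — state set empty
rest 'c' ignored (set empty)
after full input: {}  (accept=1 not in)

Answer: REJECT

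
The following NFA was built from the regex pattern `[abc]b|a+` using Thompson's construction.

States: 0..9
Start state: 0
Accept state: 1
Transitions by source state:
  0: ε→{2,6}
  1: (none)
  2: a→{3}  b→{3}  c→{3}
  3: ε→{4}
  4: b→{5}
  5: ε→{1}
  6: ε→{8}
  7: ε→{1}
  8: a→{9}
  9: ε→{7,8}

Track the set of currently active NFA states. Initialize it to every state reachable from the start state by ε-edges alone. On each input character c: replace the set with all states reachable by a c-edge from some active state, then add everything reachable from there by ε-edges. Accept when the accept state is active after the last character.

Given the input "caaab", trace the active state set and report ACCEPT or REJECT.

start: ε-closure({0}) = {0,2,6,8}
'c' @ 1: {3,4}
'a' @ 2: {}  — no active states
rest 'aab' ignored (set empty)
end set {} — state 1 not in

Answer: REJECT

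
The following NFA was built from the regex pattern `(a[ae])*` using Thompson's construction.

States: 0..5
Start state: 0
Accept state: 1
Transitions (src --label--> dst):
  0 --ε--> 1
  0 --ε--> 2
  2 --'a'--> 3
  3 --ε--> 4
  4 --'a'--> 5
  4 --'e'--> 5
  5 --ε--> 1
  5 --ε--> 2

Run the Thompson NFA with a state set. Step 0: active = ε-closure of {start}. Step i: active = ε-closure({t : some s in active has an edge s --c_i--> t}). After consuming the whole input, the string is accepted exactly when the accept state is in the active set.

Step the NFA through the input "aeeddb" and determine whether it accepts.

start: ε-closure({0}) = {0,1,2}
'a' @ 1: {3,4}
'e' @ 2: {1,2,5}  ✓accept
'e' @ 3: {}  — dead — no transitions
rest 'ddb' ignored (set empty)
end set {} — state 1 not in

Answer: REJECT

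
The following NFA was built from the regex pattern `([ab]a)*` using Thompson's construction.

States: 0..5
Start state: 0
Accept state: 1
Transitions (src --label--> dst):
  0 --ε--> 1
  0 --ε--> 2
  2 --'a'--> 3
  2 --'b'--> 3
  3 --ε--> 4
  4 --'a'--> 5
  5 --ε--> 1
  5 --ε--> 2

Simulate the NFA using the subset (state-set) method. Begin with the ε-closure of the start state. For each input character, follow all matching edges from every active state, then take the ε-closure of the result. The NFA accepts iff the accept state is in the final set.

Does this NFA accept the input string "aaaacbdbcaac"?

Answer: REJECT

Derivation:
S₀ = ε-closure({0}) = {0,1,2}
'a' @ 1: {3,4}
'a' @ 2: {1,2,5}  ✓accept
'a' @ 3: {3,4}
'a' @ 4: {1,2,5}  ✓accept
'c' @ 5: {}  — no active states
rest 'bdbcaac' ignored (set empty)
final: {}; accept 1 not in set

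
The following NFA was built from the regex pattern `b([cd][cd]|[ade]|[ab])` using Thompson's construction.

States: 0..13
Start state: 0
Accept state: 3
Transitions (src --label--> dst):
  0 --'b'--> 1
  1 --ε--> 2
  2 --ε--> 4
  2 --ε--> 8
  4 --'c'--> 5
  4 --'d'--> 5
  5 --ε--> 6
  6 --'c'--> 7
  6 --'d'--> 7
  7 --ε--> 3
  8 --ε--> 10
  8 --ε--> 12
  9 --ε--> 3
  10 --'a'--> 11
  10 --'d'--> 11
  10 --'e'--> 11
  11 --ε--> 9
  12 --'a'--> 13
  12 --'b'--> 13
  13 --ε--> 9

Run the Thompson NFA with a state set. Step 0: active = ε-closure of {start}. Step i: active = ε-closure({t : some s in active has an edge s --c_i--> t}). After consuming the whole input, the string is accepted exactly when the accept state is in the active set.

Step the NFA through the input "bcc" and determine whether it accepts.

Answer: ACCEPT

Steps:
initial (ε-close {0}): {0}
'b' @ 1: {1,2,4,8,10,12}
'c' @ 2: {5,6}
'c' @ 3: {3,7}  (accept∈set)
final: {3,7}; accept 3 in set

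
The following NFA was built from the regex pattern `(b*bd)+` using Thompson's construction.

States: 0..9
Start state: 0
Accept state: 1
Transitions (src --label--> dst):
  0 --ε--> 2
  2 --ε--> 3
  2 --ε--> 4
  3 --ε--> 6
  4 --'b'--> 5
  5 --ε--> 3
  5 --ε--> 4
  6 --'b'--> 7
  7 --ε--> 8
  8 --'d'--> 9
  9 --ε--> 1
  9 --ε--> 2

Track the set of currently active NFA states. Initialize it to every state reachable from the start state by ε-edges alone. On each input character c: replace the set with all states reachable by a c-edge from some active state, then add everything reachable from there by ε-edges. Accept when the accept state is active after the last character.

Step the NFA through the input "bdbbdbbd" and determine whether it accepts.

Answer: ACCEPT

Steps:
initial (ε-close {0}): {0,2,3,4,6}
'b' @ 1: {3,4,5,6,7,8}
'd' @ 2: {1,2,3,4,6,9}  [accepting]
'b' @ 3: {3,4,5,6,7,8}
'b' @ 4: {3,4,5,6,7,8}
'd' @ 5: {1,2,3,4,6,9}  [accepting]
'b' @ 6: {3,4,5,6,7,8}
'b' @ 7: {3,4,5,6,7,8}
'd' @ 8: {1,2,3,4,6,9}  [accepting]
after full input: {1,2,3,4,6,9}  (accept=1 in)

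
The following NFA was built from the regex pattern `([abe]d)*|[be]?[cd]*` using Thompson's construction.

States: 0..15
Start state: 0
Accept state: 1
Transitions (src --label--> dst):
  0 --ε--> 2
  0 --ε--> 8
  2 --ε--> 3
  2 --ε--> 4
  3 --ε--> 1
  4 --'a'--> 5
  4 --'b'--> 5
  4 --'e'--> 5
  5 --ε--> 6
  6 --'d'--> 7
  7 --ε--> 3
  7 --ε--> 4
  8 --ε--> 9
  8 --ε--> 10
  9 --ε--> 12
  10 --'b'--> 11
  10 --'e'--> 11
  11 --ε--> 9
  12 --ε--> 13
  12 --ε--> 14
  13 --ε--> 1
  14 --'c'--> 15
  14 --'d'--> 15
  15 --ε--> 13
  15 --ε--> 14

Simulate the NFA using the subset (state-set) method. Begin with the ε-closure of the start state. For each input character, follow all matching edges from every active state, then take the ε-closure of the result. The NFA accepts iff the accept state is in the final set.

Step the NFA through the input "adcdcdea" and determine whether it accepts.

start: ε-closure({0}) = {0,1,2,3,4,8,9,10,12,13,14}
'a' @ 1: {5,6}
'd' @ 2: {1,3,4,7}  [accepting]
'c' @ 3: {}  — state set empty
rest 'dcdea' ignored (set empty)
after full input: {}  (accept=1 not in)

Answer: REJECT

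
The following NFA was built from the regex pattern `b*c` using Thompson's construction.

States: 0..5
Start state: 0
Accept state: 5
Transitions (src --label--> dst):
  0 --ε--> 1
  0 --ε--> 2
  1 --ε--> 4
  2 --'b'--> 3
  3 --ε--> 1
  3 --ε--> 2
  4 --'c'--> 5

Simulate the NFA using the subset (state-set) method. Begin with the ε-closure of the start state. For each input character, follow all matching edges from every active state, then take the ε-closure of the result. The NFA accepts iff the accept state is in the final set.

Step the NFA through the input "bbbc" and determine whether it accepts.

initial (ε-close {0}): {0,1,2,4}
'b' @ 1: {1,2,3,4}
'b' @ 2: {1,2,3,4}
'b' @ 3: {1,2,3,4}
'c' @ 4: {5}  ✓accept
after full input: {5}  (accept=5 in)

Answer: ACCEPT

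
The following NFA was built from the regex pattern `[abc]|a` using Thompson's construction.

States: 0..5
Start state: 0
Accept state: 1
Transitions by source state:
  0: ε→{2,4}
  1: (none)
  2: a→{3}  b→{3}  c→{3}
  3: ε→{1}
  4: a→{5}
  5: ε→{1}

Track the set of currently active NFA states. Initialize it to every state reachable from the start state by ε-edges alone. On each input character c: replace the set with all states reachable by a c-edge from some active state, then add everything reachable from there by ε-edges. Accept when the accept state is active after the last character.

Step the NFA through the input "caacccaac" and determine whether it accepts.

S₀ = ε-closure({0}) = {0,2,4}
'c' @ 1: {1,3}  [accepting]
'a' @ 2: {}  — dead — no transitions
rest 'acccaac' ignored (set empty)
after full input: {}  (accept=1 not in)

Answer: REJECT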